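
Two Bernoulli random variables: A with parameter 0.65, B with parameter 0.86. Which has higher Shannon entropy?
A

For binary distributions, entropy is maximized at p=0.5 and decreases as p moves toward 0 or 1.

H(A) = H(0.65) = 0.9341 bits
H(B) = H(0.86) = 0.5842 bits

Distribution A (p=0.65) is closer to uniform (p=0.5), so it has higher entropy.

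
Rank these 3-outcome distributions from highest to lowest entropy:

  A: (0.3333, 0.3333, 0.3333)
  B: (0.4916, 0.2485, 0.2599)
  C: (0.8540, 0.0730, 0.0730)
A > B > C

Key insight: Entropy is maximized by uniform distributions and minimized by concentrated distributions.

- Uniform distributions have maximum entropy log₂(3) = 1.5850 bits
- The more "peaked" or concentrated a distribution, the lower its entropy

Entropies:
  H(A) = 1.5850 bits
  H(B) = 1.5080 bits
  H(C) = 0.7457 bits

Ranking: A > B > C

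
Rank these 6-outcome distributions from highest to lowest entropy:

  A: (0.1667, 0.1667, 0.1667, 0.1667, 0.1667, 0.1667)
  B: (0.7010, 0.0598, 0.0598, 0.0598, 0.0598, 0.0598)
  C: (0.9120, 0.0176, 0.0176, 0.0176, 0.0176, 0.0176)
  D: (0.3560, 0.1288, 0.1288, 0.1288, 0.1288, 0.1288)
A > D > B > C

Key insight: Entropy is maximized by uniform distributions and minimized by concentrated distributions.

Entropies:
  H(A) = 2.5850 bits
  H(B) = 1.5743 bits
  H(C) = 0.6341 bits
  H(D) = 2.4346 bits

Ranking: A > D > B > C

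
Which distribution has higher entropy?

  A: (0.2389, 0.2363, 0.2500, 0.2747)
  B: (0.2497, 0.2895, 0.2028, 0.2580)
A

Both distributions are close to uniform, making this a harder comparison.

H(A) = 1.9974 bits
H(B) = 1.9887 bits

The distribution closer to uniform has higher entropy.
Answer: A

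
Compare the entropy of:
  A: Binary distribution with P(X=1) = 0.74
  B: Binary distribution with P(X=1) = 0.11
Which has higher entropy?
A

For binary distributions, entropy is maximized at p=0.5 and decreases as p moves toward 0 or 1.

H(A) = H(0.74) = 0.8267 bits
H(B) = H(0.11) = 0.4999 bits

Distribution A (p=0.74) is closer to uniform (p=0.5), so it has higher entropy.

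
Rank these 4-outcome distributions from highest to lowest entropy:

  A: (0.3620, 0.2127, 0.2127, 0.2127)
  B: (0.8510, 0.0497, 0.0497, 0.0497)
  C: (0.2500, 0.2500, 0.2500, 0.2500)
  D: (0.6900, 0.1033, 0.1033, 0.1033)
C > A > D > B

Key insight: Entropy is maximized by uniform distributions and minimized by concentrated distributions.

Entropies:
  H(A) = 1.9555 bits
  H(B) = 0.8435 bits
  H(C) = 2.0000 bits
  H(D) = 1.3845 bits

Ranking: C > A > D > B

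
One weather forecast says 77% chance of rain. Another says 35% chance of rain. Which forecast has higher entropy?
35% forecast

Treat each forecast as a Bernoulli distribution. Binary entropy is maximized at p=0.5 and falls off symmetrically toward 0 or 1. The 35% forecast is closer to 50%, so it is more uncertain. H(77%) ≈ 0.778 bits, H(35%) ≈ 0.934 bits.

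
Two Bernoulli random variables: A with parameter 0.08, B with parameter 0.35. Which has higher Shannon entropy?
B

For binary distributions, entropy is maximized at p=0.5 and decreases as p moves toward 0 or 1.

H(A) = H(0.08) = 0.4022 bits
H(B) = H(0.35) = 0.9341 bits

Distribution B (p=0.35) is closer to uniform (p=0.5), so it has higher entropy.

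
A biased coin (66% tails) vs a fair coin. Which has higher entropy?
Fair coin

The fair coin is uniform (p=0.5), maximizing binary entropy at 1 bit. The biased coin has H(0.66) ≈ 0.925 bits — its outcome is more predictable, so its entropy is lower.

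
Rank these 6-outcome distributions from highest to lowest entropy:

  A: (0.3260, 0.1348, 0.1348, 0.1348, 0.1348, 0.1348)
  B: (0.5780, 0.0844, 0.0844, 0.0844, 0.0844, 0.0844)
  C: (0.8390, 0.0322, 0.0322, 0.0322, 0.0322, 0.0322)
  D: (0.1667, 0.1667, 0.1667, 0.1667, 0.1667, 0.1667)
D > A > B > C

Key insight: Entropy is maximized by uniform distributions and minimized by concentrated distributions.

Entropies:
  H(A) = 2.4758 bits
  H(B) = 1.9622 bits
  H(C) = 1.0105 bits
  H(D) = 2.5850 bits

Ranking: D > A > B > C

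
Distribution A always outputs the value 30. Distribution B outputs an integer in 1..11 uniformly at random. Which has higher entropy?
B

A is deterministic, so H(A) = 0. B is uniform over 11 outcomes, so H(B) = log₂(11) = 3.459 bits. Any distribution with genuine randomness has higher entropy than a deterministic one.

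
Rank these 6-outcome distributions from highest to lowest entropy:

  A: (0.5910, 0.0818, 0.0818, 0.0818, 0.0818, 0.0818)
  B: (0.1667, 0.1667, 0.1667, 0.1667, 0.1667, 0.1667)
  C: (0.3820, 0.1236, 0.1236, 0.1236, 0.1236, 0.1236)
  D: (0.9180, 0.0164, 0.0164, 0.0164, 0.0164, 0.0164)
B > C > A > D

Key insight: Entropy is maximized by uniform distributions and minimized by concentrated distributions.

Entropies:
  H(A) = 1.9256 bits
  H(B) = 2.5850 bits
  H(C) = 2.3944 bits
  H(D) = 0.5996 bits

Ranking: B > C > A > D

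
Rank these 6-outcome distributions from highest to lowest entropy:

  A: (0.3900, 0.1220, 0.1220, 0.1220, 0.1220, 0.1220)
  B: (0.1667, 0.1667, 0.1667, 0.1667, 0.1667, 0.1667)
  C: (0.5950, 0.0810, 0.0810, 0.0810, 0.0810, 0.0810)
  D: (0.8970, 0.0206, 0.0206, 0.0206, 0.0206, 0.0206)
B > A > C > D

Key insight: Entropy is maximized by uniform distributions and minimized by concentrated distributions.

Entropies:
  H(A) = 2.3812 bits
  H(B) = 2.5850 bits
  H(C) = 1.9142 bits
  H(D) = 0.7176 bits

Ranking: B > A > C > D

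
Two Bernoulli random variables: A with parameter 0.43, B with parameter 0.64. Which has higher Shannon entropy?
A

For binary distributions, entropy is maximized at p=0.5 and decreases as p moves toward 0 or 1.

H(A) = H(0.43) = 0.9858 bits
H(B) = H(0.64) = 0.9427 bits

Distribution A (p=0.43) is closer to uniform (p=0.5), so it has higher entropy.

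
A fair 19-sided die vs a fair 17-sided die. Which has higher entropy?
19-sided die

Both are uniform distributions; for uniform over n outcomes, H = log₂(n). H(19-sided) = log₂(19) = 4.248 bits and H(17-sided) = log₂(17) = 4.087 bits. More outcomes in a uniform distribution means higher entropy.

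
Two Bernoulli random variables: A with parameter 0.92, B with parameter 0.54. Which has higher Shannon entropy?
B

For binary distributions, entropy is maximized at p=0.5 and decreases as p moves toward 0 or 1.

H(A) = H(0.92) = 0.4022 bits
H(B) = H(0.54) = 0.9954 bits

Distribution B (p=0.54) is closer to uniform (p=0.5), so it has higher entropy.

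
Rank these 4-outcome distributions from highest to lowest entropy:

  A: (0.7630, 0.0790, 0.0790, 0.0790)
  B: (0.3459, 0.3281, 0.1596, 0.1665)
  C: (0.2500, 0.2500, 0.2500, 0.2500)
C > B > A

Key insight: Entropy is maximized by uniform distributions and minimized by concentrated distributions.

- Uniform distributions have maximum entropy log₂(4) = 2.0000 bits
- The more "peaked" or concentrated a distribution, the lower its entropy

Entropies:
  H(A) = 1.1657 bits
  H(B) = 1.9104 bits
  H(C) = 2.0000 bits

Ranking: C > B > A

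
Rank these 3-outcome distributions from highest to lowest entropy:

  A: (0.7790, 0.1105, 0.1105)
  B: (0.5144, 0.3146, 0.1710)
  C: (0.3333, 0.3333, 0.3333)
C > B > A

Key insight: Entropy is maximized by uniform distributions and minimized by concentrated distributions.

- Uniform distributions have maximum entropy log₂(3) = 1.5850 bits
- The more "peaked" or concentrated a distribution, the lower its entropy

Entropies:
  H(A) = 0.9830 bits
  H(B) = 1.4539 bits
  H(C) = 1.5850 bits

Ranking: C > B > A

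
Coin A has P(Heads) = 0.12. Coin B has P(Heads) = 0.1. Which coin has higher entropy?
A

For binary distributions, entropy is maximized at p=0.5 and decreases as p moves toward 0 or 1.

H(A) = H(0.12) = 0.5294 bits
H(B) = H(0.1) = 0.4690 bits

Distribution A (p=0.12) is closer to uniform (p=0.5), so it has higher entropy.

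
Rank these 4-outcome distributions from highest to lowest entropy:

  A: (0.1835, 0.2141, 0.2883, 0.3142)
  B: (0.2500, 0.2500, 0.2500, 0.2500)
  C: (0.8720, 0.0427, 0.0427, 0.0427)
B > A > C

Key insight: Entropy is maximized by uniform distributions and minimized by concentrated distributions.

- Uniform distributions have maximum entropy log₂(4) = 2.0000 bits
- The more "peaked" or concentrated a distribution, the lower its entropy

Entropies:
  H(A) = 1.9670 bits
  H(B) = 2.0000 bits
  H(C) = 0.7548 bits

Ranking: B > A > C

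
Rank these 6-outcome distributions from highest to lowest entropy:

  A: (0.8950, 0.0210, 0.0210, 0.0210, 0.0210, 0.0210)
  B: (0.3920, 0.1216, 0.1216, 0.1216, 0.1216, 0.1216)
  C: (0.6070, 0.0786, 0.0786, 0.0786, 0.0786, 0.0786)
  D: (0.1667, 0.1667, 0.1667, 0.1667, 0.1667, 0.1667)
D > B > C > A

Key insight: Entropy is maximized by uniform distributions and minimized by concentrated distributions.

Entropies:
  H(A) = 0.7285 bits
  H(B) = 2.3778 bits
  H(C) = 1.8792 bits
  H(D) = 2.5850 bits

Ranking: D > B > C > A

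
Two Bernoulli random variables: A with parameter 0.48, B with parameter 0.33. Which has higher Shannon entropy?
A

For binary distributions, entropy is maximized at p=0.5 and decreases as p moves toward 0 or 1.

H(A) = H(0.48) = 0.9988 bits
H(B) = H(0.33) = 0.9149 bits

Distribution A (p=0.48) is closer to uniform (p=0.5), so it has higher entropy.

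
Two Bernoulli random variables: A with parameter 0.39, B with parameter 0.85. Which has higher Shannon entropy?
A

For binary distributions, entropy is maximized at p=0.5 and decreases as p moves toward 0 or 1.

H(A) = H(0.39) = 0.9648 bits
H(B) = H(0.85) = 0.6098 bits

Distribution A (p=0.39) is closer to uniform (p=0.5), so it has higher entropy.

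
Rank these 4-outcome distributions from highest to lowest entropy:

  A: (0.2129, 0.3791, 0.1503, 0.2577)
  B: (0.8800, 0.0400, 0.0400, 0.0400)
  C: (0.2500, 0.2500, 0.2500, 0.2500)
C > A > B

Key insight: Entropy is maximized by uniform distributions and minimized by concentrated distributions.

- Uniform distributions have maximum entropy log₂(4) = 2.0000 bits
- The more "peaked" or concentrated a distribution, the lower its entropy

Entropies:
  H(A) = 1.9207 bits
  H(B) = 0.7196 bits
  H(C) = 2.0000 bits

Ranking: C > A > B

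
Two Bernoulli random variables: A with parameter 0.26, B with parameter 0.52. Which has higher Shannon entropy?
B

For binary distributions, entropy is maximized at p=0.5 and decreases as p moves toward 0 or 1.

H(A) = H(0.26) = 0.8267 bits
H(B) = H(0.52) = 0.9988 bits

Distribution B (p=0.52) is closer to uniform (p=0.5), so it has higher entropy.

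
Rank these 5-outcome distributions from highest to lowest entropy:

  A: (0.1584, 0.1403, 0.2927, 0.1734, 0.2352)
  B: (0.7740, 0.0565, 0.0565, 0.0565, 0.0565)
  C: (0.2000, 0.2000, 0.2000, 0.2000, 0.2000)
C > A > B

Key insight: Entropy is maximized by uniform distributions and minimized by concentrated distributions.

- Uniform distributions have maximum entropy log₂(5) = 2.3219 bits
- The more "peaked" or concentrated a distribution, the lower its entropy

Entropies:
  H(A) = 2.2668 bits
  H(B) = 1.2230 bits
  H(C) = 2.3219 bits

Ranking: C > A > B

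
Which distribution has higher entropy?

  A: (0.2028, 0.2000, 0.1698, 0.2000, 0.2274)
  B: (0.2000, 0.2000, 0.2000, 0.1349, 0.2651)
A

Both distributions are close to uniform, making this a harder comparison.

H(A) = 2.3159 bits
H(B) = 2.2908 bits

The distribution closer to uniform has higher entropy.
Answer: A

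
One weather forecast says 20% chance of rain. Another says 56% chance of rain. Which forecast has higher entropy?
56% forecast

Treat each forecast as a Bernoulli distribution. Binary entropy is maximized at p=0.5 and falls off symmetrically toward 0 or 1. The 56% forecast is closer to 50%, so it is more uncertain. H(20%) ≈ 0.722 bits, H(56%) ≈ 0.990 bits.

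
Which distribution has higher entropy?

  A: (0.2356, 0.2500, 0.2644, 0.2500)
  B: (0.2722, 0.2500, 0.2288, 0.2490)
A

Both distributions are close to uniform, making this a harder comparison.

H(A) = 1.9988 bits
H(B) = 1.9973 bits

The distribution closer to uniform has higher entropy.
Answer: A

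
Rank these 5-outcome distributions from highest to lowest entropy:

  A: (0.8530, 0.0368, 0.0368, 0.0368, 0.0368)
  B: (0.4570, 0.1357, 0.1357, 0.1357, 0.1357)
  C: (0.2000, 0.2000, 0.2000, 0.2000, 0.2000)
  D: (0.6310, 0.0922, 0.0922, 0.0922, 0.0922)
C > B > D > A

Key insight: Entropy is maximized by uniform distributions and minimized by concentrated distributions.

Entropies:
  H(A) = 0.8963 bits
  H(B) = 2.0807 bits
  H(C) = 2.3219 bits
  H(D) = 1.6879 bits

Ranking: C > B > D > A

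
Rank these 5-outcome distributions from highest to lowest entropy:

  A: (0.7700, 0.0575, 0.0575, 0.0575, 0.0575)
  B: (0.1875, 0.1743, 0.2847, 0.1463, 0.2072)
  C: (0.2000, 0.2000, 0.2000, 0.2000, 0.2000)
C > B > A

Key insight: Entropy is maximized by uniform distributions and minimized by concentrated distributions.

- Uniform distributions have maximum entropy log₂(5) = 2.3219 bits
- The more "peaked" or concentrated a distribution, the lower its entropy

Entropies:
  H(A) = 1.2380 bits
  H(B) = 2.2844 bits
  H(C) = 2.3219 bits

Ranking: C > B > A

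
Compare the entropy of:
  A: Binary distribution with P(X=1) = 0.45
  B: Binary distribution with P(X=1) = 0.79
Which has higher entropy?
A

For binary distributions, entropy is maximized at p=0.5 and decreases as p moves toward 0 or 1.

H(A) = H(0.45) = 0.9928 bits
H(B) = H(0.79) = 0.7415 bits

Distribution A (p=0.45) is closer to uniform (p=0.5), so it has higher entropy.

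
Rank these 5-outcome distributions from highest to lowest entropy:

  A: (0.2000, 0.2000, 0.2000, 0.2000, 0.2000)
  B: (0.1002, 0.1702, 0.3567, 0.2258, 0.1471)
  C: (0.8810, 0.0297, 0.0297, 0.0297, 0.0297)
A > B > C

Key insight: Entropy is maximized by uniform distributions and minimized by concentrated distributions.

- Uniform distributions have maximum entropy log₂(5) = 2.3219 bits
- The more "peaked" or concentrated a distribution, the lower its entropy

Entropies:
  H(A) = 2.3219 bits
  H(B) = 2.1895 bits
  H(C) = 0.7645 bits

Ranking: A > B > C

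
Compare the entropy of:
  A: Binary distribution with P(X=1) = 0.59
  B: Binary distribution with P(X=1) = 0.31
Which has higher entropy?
A

For binary distributions, entropy is maximized at p=0.5 and decreases as p moves toward 0 or 1.

H(A) = H(0.59) = 0.9765 bits
H(B) = H(0.31) = 0.8932 bits

Distribution A (p=0.59) is closer to uniform (p=0.5), so it has higher entropy.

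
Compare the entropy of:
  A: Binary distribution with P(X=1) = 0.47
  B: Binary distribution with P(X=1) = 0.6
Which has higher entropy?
A

For binary distributions, entropy is maximized at p=0.5 and decreases as p moves toward 0 or 1.

H(A) = H(0.47) = 0.9974 bits
H(B) = H(0.6) = 0.9710 bits

Distribution A (p=0.47) is closer to uniform (p=0.5), so it has higher entropy.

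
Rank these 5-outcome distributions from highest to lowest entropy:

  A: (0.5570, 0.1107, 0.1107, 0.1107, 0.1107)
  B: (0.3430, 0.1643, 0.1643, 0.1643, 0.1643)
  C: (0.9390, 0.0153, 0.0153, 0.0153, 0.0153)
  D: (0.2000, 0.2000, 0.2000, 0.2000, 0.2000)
D > B > A > C

Key insight: Entropy is maximized by uniform distributions and minimized by concentrated distributions.

Entropies:
  H(A) = 1.8766 bits
  H(B) = 2.2417 bits
  H(C) = 0.4534 bits
  H(D) = 2.3219 bits

Ranking: D > B > A > C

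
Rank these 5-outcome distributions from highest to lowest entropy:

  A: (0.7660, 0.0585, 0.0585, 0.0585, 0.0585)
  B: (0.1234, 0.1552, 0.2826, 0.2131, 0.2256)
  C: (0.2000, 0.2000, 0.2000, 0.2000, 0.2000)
C > B > A

Key insight: Entropy is maximized by uniform distributions and minimized by concentrated distributions.

- Uniform distributions have maximum entropy log₂(5) = 2.3219 bits
- The more "peaked" or concentrated a distribution, the lower its entropy

Entropies:
  H(A) = 1.2529 bits
  H(B) = 2.2649 bits
  H(C) = 2.3219 bits

Ranking: C > B > A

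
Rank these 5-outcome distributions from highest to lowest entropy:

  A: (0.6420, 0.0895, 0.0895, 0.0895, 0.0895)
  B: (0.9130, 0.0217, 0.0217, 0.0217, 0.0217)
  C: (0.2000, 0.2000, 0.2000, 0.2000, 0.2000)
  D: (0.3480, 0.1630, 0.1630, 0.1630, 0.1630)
C > D > A > B

Key insight: Entropy is maximized by uniform distributions and minimized by concentrated distributions.

Entropies:
  H(A) = 1.6570 bits
  H(B) = 0.6004 bits
  H(C) = 2.3219 bits
  H(D) = 2.2363 bits

Ranking: C > D > A > B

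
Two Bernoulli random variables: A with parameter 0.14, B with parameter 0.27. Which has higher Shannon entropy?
B

For binary distributions, entropy is maximized at p=0.5 and decreases as p moves toward 0 or 1.

H(A) = H(0.14) = 0.5842 bits
H(B) = H(0.27) = 0.8415 bits

Distribution B (p=0.27) is closer to uniform (p=0.5), so it has higher entropy.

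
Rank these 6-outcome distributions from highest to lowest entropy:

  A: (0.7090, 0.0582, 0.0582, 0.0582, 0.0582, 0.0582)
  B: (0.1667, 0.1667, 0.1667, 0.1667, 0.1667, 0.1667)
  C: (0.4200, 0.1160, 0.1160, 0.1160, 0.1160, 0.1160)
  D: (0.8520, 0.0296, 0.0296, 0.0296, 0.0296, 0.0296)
B > C > A > D

Key insight: Entropy is maximized by uniform distributions and minimized by concentrated distributions.

Entropies:
  H(A) = 1.5457 bits
  H(B) = 2.5850 bits
  H(C) = 2.3282 bits
  H(D) = 0.9485 bits

Ranking: B > C > A > D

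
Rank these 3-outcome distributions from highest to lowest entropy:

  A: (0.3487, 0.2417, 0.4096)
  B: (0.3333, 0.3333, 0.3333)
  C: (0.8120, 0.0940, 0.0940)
B > A > C

Key insight: Entropy is maximized by uniform distributions and minimized by concentrated distributions.

- Uniform distributions have maximum entropy log₂(3) = 1.5850 bits
- The more "peaked" or concentrated a distribution, the lower its entropy

Entropies:
  H(A) = 1.5527 bits
  H(B) = 1.5850 bits
  H(C) = 0.8853 bits

Ranking: B > A > C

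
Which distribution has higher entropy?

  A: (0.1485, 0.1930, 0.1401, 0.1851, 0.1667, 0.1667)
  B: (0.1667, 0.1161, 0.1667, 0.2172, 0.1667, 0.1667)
A

Both distributions are close to uniform, making this a harder comparison.

H(A) = 2.5760 bits
H(B) = 2.5625 bits

The distribution closer to uniform has higher entropy.
Answer: A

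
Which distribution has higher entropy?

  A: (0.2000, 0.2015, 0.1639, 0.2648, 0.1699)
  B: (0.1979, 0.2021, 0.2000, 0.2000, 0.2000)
B

Both distributions are close to uniform, making this a harder comparison.

H(A) = 2.2997 bits
H(B) = 2.3219 bits

The distribution closer to uniform has higher entropy.
Answer: B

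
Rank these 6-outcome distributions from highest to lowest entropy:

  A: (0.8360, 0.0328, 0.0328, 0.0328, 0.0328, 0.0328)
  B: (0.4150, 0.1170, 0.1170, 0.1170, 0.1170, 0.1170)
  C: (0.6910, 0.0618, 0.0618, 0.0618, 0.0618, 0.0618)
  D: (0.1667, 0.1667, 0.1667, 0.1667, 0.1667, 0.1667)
D > B > C > A

Key insight: Entropy is maximized by uniform distributions and minimized by concentrated distributions.

Entropies:
  H(A) = 1.0246 bits
  H(B) = 2.3374 bits
  H(C) = 1.6095 bits
  H(D) = 2.5850 bits

Ranking: D > B > C > A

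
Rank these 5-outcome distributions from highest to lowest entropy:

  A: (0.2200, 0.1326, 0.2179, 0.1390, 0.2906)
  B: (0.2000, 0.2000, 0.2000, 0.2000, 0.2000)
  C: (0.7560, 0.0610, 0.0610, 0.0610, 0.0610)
B > A > C

Key insight: Entropy is maximized by uniform distributions and minimized by concentrated distributions.

- Uniform distributions have maximum entropy log₂(5) = 2.3219 bits
- The more "peaked" or concentrated a distribution, the lower its entropy

Entropies:
  H(A) = 2.2598 bits
  H(B) = 2.3219 bits
  H(C) = 1.2896 bits

Ranking: B > A > C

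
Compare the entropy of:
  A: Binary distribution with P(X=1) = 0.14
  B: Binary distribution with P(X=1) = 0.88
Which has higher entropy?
A

For binary distributions, entropy is maximized at p=0.5 and decreases as p moves toward 0 or 1.

H(A) = H(0.14) = 0.5842 bits
H(B) = H(0.88) = 0.5294 bits

Distribution A (p=0.14) is closer to uniform (p=0.5), so it has higher entropy.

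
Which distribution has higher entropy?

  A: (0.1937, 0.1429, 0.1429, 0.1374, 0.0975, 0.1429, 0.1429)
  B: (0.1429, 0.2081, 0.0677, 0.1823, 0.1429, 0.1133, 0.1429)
A

Both distributions are close to uniform, making this a harder comparison.

H(A) = 2.7838 bits
H(B) = 2.7410 bits

The distribution closer to uniform has higher entropy.
Answer: A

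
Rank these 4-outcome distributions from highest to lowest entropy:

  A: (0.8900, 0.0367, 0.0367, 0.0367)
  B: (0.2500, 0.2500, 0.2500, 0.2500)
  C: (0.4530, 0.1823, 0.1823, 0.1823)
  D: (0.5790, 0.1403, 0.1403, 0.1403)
B > C > D > A

Key insight: Entropy is maximized by uniform distributions and minimized by concentrated distributions.

Entropies:
  H(A) = 0.6743 bits
  H(B) = 2.0000 bits
  H(C) = 1.8606 bits
  H(D) = 1.6492 bits

Ranking: B > C > D > A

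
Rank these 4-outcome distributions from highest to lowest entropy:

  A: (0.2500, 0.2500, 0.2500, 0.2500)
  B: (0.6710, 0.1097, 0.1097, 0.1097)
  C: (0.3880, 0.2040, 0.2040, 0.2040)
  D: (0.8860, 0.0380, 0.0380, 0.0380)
A > C > B > D

Key insight: Entropy is maximized by uniform distributions and minimized by concentrated distributions.

Entropies:
  H(A) = 2.0000 bits
  H(B) = 1.4354 bits
  H(C) = 1.9335 bits
  H(D) = 0.6926 bits

Ranking: A > C > B > D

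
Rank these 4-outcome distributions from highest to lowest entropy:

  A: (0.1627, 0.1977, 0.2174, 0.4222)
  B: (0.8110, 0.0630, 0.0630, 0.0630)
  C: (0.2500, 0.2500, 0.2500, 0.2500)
C > A > B

Key insight: Entropy is maximized by uniform distributions and minimized by concentrated distributions.

- Uniform distributions have maximum entropy log₂(4) = 2.0000 bits
- The more "peaked" or concentrated a distribution, the lower its entropy

Entropies:
  H(A) = 1.8924 bits
  H(B) = 0.9989 bits
  H(C) = 2.0000 bits

Ranking: C > A > B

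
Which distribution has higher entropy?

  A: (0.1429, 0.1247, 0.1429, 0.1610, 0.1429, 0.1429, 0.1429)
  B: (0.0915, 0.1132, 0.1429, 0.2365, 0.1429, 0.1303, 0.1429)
A

Both distributions are close to uniform, making this a harder comparison.

H(A) = 2.8040 bits
H(B) = 2.7496 bits

The distribution closer to uniform has higher entropy.
Answer: A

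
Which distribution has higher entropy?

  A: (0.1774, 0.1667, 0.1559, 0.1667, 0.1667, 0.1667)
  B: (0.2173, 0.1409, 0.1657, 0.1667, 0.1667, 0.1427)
A

Both distributions are close to uniform, making this a harder comparison.

H(A) = 2.5840 bits
H(B) = 2.5692 bits

The distribution closer to uniform has higher entropy.
Answer: A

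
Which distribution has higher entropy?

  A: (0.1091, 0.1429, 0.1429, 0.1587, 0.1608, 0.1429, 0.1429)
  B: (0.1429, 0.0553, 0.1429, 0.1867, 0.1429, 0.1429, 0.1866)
A

Both distributions are close to uniform, making this a harder comparison.

H(A) = 2.7983 bits
H(B) = 2.7391 bits

The distribution closer to uniform has higher entropy.
Answer: A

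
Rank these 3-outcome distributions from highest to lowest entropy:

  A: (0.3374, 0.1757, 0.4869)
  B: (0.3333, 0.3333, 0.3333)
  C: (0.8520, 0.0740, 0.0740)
B > A > C

Key insight: Entropy is maximized by uniform distributions and minimized by concentrated distributions.

- Uniform distributions have maximum entropy log₂(3) = 1.5850 bits
- The more "peaked" or concentrated a distribution, the lower its entropy

Entropies:
  H(A) = 1.4751 bits
  H(B) = 1.5850 bits
  H(C) = 0.7528 bits

Ranking: B > A > C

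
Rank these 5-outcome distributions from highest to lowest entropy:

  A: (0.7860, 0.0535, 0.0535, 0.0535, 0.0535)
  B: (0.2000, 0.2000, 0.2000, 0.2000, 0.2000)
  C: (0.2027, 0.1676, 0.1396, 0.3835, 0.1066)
B > C > A

Key insight: Entropy is maximized by uniform distributions and minimized by concentrated distributions.

- Uniform distributions have maximum entropy log₂(5) = 2.3219 bits
- The more "peaked" or concentrated a distribution, the lower its entropy

Entropies:
  H(A) = 1.1771 bits
  H(B) = 2.3219 bits
  H(C) = 2.1696 bits

Ranking: B > C > A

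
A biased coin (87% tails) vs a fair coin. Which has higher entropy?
Fair coin

The fair coin is uniform (p=0.5), maximizing binary entropy at 1 bit. The biased coin has H(0.87) ≈ 0.557 bits — its outcome is more predictable, so its entropy is lower.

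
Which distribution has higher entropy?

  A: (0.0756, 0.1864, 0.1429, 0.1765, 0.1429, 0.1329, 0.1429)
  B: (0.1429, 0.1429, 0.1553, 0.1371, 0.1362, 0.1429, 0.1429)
B

Both distributions are close to uniform, making this a harder comparison.

H(A) = 2.7652 bits
H(B) = 2.8062 bits

The distribution closer to uniform has higher entropy.
Answer: B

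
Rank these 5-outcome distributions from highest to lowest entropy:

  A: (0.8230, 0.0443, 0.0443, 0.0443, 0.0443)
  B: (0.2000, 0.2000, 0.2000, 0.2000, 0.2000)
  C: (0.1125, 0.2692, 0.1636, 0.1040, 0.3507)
B > C > A

Key insight: Entropy is maximized by uniform distributions and minimized by concentrated distributions.

- Uniform distributions have maximum entropy log₂(5) = 2.3219 bits
- The more "peaked" or concentrated a distribution, the lower its entropy

Entropies:
  H(A) = 1.0275 bits
  H(B) = 2.3219 bits
  H(C) = 2.1613 bits

Ranking: B > C > A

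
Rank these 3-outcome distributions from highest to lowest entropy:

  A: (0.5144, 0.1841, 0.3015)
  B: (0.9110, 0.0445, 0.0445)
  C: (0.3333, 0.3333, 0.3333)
C > A > B

Key insight: Entropy is maximized by uniform distributions and minimized by concentrated distributions.

- Uniform distributions have maximum entropy log₂(3) = 1.5850 bits
- The more "peaked" or concentrated a distribution, the lower its entropy

Entropies:
  H(A) = 1.4643 bits
  H(B) = 0.5221 bits
  H(C) = 1.5850 bits

Ranking: C > A > B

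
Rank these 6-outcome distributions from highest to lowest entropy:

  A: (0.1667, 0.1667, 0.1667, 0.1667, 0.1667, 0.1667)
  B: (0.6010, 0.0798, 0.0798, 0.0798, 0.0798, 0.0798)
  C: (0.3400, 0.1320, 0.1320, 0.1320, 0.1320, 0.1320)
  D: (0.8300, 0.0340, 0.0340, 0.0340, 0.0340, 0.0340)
A > C > B > D

Key insight: Entropy is maximized by uniform distributions and minimized by concentrated distributions.

Entropies:
  H(A) = 2.5850 bits
  H(B) = 1.8968 bits
  H(C) = 2.4573 bits
  H(D) = 1.0524 bits

Ranking: A > C > B > D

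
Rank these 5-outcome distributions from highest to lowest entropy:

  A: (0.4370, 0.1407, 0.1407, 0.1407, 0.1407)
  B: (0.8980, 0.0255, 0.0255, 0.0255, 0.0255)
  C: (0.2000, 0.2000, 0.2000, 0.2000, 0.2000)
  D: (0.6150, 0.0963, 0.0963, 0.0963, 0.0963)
C > A > D > B

Key insight: Entropy is maximized by uniform distributions and minimized by concentrated distributions.

Entropies:
  H(A) = 2.1145 bits
  H(B) = 0.6793 bits
  H(C) = 2.3219 bits
  H(D) = 1.7315 bits

Ranking: C > A > D > B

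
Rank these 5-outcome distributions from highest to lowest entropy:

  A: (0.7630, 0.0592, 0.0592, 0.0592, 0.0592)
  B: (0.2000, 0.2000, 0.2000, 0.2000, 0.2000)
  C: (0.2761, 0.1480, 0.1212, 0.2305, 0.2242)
B > C > A

Key insight: Entropy is maximized by uniform distributions and minimized by concentrated distributions.

- Uniform distributions have maximum entropy log₂(5) = 2.3219 bits
- The more "peaked" or concentrated a distribution, the lower its entropy

Entropies:
  H(A) = 1.2640 bits
  H(B) = 2.3219 bits
  H(C) = 2.2612 bits

Ranking: B > C > A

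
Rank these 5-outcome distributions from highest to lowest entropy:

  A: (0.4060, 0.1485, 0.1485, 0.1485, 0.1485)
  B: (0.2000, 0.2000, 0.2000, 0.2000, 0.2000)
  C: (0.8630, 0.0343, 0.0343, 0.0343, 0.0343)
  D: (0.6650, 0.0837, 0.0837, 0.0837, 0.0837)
B > A > D > C

Key insight: Entropy is maximized by uniform distributions and minimized by concentrated distributions.

Entropies:
  H(A) = 2.1624 bits
  H(B) = 2.3219 bits
  H(C) = 0.8503 bits
  H(D) = 1.5900 bits

Ranking: B > A > D > C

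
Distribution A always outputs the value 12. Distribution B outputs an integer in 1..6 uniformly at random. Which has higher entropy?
B

A is deterministic, so H(A) = 0. B is uniform over 6 outcomes, so H(B) = log₂(6) = 2.585 bits. Any distribution with genuine randomness has higher entropy than a deterministic one.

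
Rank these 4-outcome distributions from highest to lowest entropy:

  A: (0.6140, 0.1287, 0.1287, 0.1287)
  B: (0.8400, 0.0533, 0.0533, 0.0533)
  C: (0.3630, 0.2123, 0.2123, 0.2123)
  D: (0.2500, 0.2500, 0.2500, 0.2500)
D > C > A > B

Key insight: Entropy is maximized by uniform distributions and minimized by concentrated distributions.

Entropies:
  H(A) = 1.5740 bits
  H(B) = 0.8879 bits
  H(C) = 1.9548 bits
  H(D) = 2.0000 bits

Ranking: D > C > A > B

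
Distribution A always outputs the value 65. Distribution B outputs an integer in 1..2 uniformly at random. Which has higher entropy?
B

A is deterministic, so H(A) = 0. B is uniform over 2 outcomes, so H(B) = log₂(2) = 1.000 bits. Any distribution with genuine randomness has higher entropy than a deterministic one.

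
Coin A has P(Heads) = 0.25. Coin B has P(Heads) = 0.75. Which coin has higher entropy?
Equal

For binary distributions, entropy is maximized at p=0.5 and decreases as p moves toward 0 or 1.

H(A) = H(0.25) = 0.8113 bits
H(B) = H(0.75) = 0.8113 bits

Both distributions are equally far from uniform (|0.25-0.5| = |0.75-0.5|), so they have the same entropy.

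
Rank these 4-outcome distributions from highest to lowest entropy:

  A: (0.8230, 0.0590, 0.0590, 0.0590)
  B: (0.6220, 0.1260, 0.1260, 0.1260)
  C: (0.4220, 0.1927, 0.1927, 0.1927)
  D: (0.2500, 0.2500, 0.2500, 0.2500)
D > C > B > A

Key insight: Entropy is maximized by uniform distributions and minimized by concentrated distributions.

Entropies:
  H(A) = 0.9540 bits
  H(B) = 1.5557 bits
  H(C) = 1.8985 bits
  H(D) = 2.0000 bits

Ranking: D > C > B > A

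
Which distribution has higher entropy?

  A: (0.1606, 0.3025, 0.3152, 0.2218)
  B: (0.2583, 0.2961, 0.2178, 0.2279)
B

Both distributions are close to uniform, making this a harder comparison.

H(A) = 1.9524 bits
H(B) = 1.9894 bits

The distribution closer to uniform has higher entropy.
Answer: B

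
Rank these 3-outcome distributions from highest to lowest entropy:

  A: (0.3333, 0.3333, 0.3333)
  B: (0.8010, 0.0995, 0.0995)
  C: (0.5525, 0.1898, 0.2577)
A > C > B

Key insight: Entropy is maximized by uniform distributions and minimized by concentrated distributions.

- Uniform distributions have maximum entropy log₂(3) = 1.5850 bits
- The more "peaked" or concentrated a distribution, the lower its entropy

Entropies:
  H(A) = 1.5850 bits
  H(B) = 0.9189 bits
  H(C) = 1.4321 bits

Ranking: A > C > B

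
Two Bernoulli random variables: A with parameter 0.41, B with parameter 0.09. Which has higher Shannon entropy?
A

For binary distributions, entropy is maximized at p=0.5 and decreases as p moves toward 0 or 1.

H(A) = H(0.41) = 0.9765 bits
H(B) = H(0.09) = 0.4365 bits

Distribution A (p=0.41) is closer to uniform (p=0.5), so it has higher entropy.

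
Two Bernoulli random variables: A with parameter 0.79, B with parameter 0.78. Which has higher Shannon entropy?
B

For binary distributions, entropy is maximized at p=0.5 and decreases as p moves toward 0 or 1.

H(A) = H(0.79) = 0.7415 bits
H(B) = H(0.78) = 0.7602 bits

Distribution B (p=0.78) is closer to uniform (p=0.5), so it has higher entropy.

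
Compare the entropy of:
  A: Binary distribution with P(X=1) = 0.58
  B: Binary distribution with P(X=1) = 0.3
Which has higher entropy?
A

For binary distributions, entropy is maximized at p=0.5 and decreases as p moves toward 0 or 1.

H(A) = H(0.58) = 0.9815 bits
H(B) = H(0.3) = 0.8813 bits

Distribution A (p=0.58) is closer to uniform (p=0.5), so it has higher entropy.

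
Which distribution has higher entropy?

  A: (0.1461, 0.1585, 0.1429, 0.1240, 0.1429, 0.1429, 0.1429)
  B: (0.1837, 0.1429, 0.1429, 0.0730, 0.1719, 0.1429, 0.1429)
A

Both distributions are close to uniform, making this a harder comparison.

H(A) = 2.8042 bits
H(B) = 2.7655 bits

The distribution closer to uniform has higher entropy.
Answer: A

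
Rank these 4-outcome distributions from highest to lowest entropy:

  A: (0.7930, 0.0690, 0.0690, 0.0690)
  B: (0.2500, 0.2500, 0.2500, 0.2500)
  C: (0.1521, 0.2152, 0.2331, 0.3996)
B > C > A

Key insight: Entropy is maximized by uniform distributions and minimized by concentrated distributions.

- Uniform distributions have maximum entropy log₂(4) = 2.0000 bits
- The more "peaked" or concentrated a distribution, the lower its entropy

Entropies:
  H(A) = 1.0638 bits
  H(B) = 2.0000 bits
  H(C) = 1.9087 bits

Ranking: B > C > A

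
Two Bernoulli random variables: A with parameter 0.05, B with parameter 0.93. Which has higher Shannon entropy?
B

For binary distributions, entropy is maximized at p=0.5 and decreases as p moves toward 0 or 1.

H(A) = H(0.05) = 0.2864 bits
H(B) = H(0.93) = 0.3659 bits

Distribution B (p=0.93) is closer to uniform (p=0.5), so it has higher entropy.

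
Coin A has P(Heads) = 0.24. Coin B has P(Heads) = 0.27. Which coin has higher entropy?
B

For binary distributions, entropy is maximized at p=0.5 and decreases as p moves toward 0 or 1.

H(A) = H(0.24) = 0.7950 bits
H(B) = H(0.27) = 0.8415 bits

Distribution B (p=0.27) is closer to uniform (p=0.5), so it has higher entropy.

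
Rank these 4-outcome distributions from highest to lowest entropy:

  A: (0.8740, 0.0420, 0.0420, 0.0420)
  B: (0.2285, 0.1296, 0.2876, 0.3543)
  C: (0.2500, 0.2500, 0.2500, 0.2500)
C > B > A

Key insight: Entropy is maximized by uniform distributions and minimized by concentrated distributions.

- Uniform distributions have maximum entropy log₂(4) = 2.0000 bits
- The more "peaked" or concentrated a distribution, the lower its entropy

Entropies:
  H(A) = 0.7461 bits
  H(B) = 1.9161 bits
  H(C) = 2.0000 bits

Ranking: C > B > A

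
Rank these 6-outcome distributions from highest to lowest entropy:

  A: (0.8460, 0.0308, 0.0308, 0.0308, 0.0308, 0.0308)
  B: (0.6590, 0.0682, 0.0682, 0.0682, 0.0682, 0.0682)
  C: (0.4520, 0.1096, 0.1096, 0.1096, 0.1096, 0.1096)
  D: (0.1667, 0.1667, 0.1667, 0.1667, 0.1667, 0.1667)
D > C > B > A

Key insight: Entropy is maximized by uniform distributions and minimized by concentrated distributions.

Entropies:
  H(A) = 0.9773 bits
  H(B) = 1.7175 bits
  H(C) = 2.2658 bits
  H(D) = 2.5850 bits

Ranking: D > C > B > A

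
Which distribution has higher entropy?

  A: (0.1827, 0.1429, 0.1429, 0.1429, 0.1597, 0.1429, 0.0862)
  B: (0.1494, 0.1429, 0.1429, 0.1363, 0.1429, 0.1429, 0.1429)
B

Both distributions are close to uniform, making this a harder comparison.

H(A) = 2.7797 bits
H(B) = 2.8069 bits

The distribution closer to uniform has higher entropy.
Answer: B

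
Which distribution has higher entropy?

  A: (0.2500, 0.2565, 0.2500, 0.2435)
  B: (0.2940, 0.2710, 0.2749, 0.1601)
A

Both distributions are close to uniform, making this a harder comparison.

H(A) = 1.9998 bits
H(B) = 1.9650 bits

The distribution closer to uniform has higher entropy.
Answer: A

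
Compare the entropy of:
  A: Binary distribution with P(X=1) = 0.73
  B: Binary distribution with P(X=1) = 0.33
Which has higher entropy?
B

For binary distributions, entropy is maximized at p=0.5 and decreases as p moves toward 0 or 1.

H(A) = H(0.73) = 0.8415 bits
H(B) = H(0.33) = 0.9149 bits

Distribution B (p=0.33) is closer to uniform (p=0.5), so it has higher entropy.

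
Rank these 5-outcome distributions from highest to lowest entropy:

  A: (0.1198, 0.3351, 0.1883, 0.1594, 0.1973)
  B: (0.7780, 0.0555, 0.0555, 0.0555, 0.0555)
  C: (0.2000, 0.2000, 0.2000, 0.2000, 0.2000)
C > A > B

Key insight: Entropy is maximized by uniform distributions and minimized by concentrated distributions.

- Uniform distributions have maximum entropy log₂(5) = 2.3219 bits
- The more "peaked" or concentrated a distribution, the lower its entropy

Entropies:
  H(A) = 2.2333 bits
  H(B) = 1.2078 bits
  H(C) = 2.3219 bits

Ranking: C > A > B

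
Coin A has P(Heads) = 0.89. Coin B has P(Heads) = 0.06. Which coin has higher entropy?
A

For binary distributions, entropy is maximized at p=0.5 and decreases as p moves toward 0 or 1.

H(A) = H(0.89) = 0.4999 bits
H(B) = H(0.06) = 0.3274 bits

Distribution A (p=0.89) is closer to uniform (p=0.5), so it has higher entropy.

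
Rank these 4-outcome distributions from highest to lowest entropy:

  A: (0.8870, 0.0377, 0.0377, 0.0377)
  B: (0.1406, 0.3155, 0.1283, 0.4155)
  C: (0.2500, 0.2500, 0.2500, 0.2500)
C > B > A

Key insight: Entropy is maximized by uniform distributions and minimized by concentrated distributions.

- Uniform distributions have maximum entropy log₂(4) = 2.0000 bits
- The more "peaked" or concentrated a distribution, the lower its entropy

Entropies:
  H(A) = 0.6880 bits
  H(B) = 1.8296 bits
  H(C) = 2.0000 bits

Ranking: C > B > A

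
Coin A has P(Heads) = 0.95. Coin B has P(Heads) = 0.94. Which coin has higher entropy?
B

For binary distributions, entropy is maximized at p=0.5 and decreases as p moves toward 0 or 1.

H(A) = H(0.95) = 0.2864 bits
H(B) = H(0.94) = 0.3274 bits

Distribution B (p=0.94) is closer to uniform (p=0.5), so it has higher entropy.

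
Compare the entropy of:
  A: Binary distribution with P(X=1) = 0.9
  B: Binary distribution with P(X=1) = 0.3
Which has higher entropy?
B

For binary distributions, entropy is maximized at p=0.5 and decreases as p moves toward 0 or 1.

H(A) = H(0.9) = 0.4690 bits
H(B) = H(0.3) = 0.8813 bits

Distribution B (p=0.3) is closer to uniform (p=0.5), so it has higher entropy.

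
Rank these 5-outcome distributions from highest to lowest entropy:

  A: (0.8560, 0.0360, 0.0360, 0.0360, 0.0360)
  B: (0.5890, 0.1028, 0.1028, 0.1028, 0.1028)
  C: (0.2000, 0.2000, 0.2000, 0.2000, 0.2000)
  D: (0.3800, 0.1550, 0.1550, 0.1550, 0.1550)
C > D > B > A

Key insight: Entropy is maximized by uniform distributions and minimized by concentrated distributions.

Entropies:
  H(A) = 0.8826 bits
  H(B) = 1.7990 bits
  H(C) = 2.3219 bits
  H(D) = 2.1980 bits

Ranking: C > D > B > A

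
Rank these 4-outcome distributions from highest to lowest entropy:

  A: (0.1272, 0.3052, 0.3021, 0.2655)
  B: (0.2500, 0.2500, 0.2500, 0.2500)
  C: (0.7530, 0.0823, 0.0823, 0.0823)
B > A > C

Key insight: Entropy is maximized by uniform distributions and minimized by concentrated distributions.

- Uniform distributions have maximum entropy log₂(4) = 2.0000 bits
- The more "peaked" or concentrated a distribution, the lower its entropy

Entropies:
  H(A) = 1.9306 bits
  H(B) = 2.0000 bits
  H(C) = 1.1980 bits

Ranking: B > A > C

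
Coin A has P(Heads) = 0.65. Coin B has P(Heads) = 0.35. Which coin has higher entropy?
Equal

For binary distributions, entropy is maximized at p=0.5 and decreases as p moves toward 0 or 1.

H(A) = H(0.65) = 0.9341 bits
H(B) = H(0.35) = 0.9341 bits

Both distributions are equally far from uniform (|0.65-0.5| = |0.35-0.5|), so they have the same entropy.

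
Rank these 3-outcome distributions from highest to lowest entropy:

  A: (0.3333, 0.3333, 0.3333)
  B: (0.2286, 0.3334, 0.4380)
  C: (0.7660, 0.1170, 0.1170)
A > B > C

Key insight: Entropy is maximized by uniform distributions and minimized by concentrated distributions.

- Uniform distributions have maximum entropy log₂(3) = 1.5850 bits
- The more "peaked" or concentrated a distribution, the lower its entropy

Entropies:
  H(A) = 1.5850 bits
  H(B) = 1.5367 bits
  H(C) = 1.0189 bits

Ranking: A > B > C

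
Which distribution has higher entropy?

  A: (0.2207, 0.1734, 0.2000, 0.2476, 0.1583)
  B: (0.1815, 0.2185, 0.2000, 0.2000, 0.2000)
B

Both distributions are close to uniform, making this a harder comparison.

H(A) = 2.3034 bits
H(B) = 2.3195 bits

The distribution closer to uniform has higher entropy.
Answer: B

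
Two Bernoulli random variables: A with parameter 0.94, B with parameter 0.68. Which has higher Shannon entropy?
B

For binary distributions, entropy is maximized at p=0.5 and decreases as p moves toward 0 or 1.

H(A) = H(0.94) = 0.3274 bits
H(B) = H(0.68) = 0.9044 bits

Distribution B (p=0.68) is closer to uniform (p=0.5), so it has higher entropy.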